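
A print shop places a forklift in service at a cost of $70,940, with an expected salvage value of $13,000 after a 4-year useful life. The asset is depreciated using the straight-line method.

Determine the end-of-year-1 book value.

$56,455

Depreciable base = $70,940 − $13,000 = $57,940.
Annual expense = $57,940 / 4 = $14,485.
End of year 1: book value $56,455.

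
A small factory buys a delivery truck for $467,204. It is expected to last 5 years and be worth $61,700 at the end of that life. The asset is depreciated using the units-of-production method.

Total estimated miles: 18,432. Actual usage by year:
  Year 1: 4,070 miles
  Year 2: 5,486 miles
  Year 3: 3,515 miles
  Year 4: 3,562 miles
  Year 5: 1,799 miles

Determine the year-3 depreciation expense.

$77,330

Depreciable base = $467,204 − $61,700 = $405,504.
Rate = $405,504 / 18,432 miles = $22 per mile.
Year 1: 4,070 × $22 = $89,540. Book value $377,664.
Year 2: 5,486 × $22 = $120,692. Book value $256,972.
Year 3: 3,515 × $22 = $77,330. Book value $179,642.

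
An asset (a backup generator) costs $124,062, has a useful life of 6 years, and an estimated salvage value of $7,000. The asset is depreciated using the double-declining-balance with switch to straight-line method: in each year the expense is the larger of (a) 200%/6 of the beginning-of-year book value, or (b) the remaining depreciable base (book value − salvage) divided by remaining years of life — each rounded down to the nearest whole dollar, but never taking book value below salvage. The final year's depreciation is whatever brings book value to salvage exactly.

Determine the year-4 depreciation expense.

$12,253

Depreciable base = $124,062 − $7,000 = $117,062.
Year 1: DB = ⌊$124,062 × 200%/6⌋ = $41,354; SL = ⌊$117,062/6⌋ = $19,510 → take DB $41,354. Book value $82,708.
Year 2: DB = ⌊$82,708 × 200%/6⌋ = $27,569; SL = ⌊$75,708/5⌋ = $15,141 → take DB $27,569. Book value $55,139.
Year 3: DB = ⌊$55,139 × 200%/6⌋ = $18,379; SL = ⌊$48,139/4⌋ = $12,034 → take DB $18,379. Book value $36,760.
Year 4: DB = ⌊$36,760 × 200%/6⌋ = $12,253; SL = ⌊$29,760/3⌋ = $9,920 → take DB $12,253. Book value $24,507.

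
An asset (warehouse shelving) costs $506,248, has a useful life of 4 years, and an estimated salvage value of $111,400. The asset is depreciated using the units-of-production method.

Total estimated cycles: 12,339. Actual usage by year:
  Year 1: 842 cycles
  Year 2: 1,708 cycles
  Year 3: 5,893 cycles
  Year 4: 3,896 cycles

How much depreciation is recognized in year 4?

$124,672

Depreciable base = $506,248 − $111,400 = $394,848.
Rate = $394,848 / 12,339 cycles = $32 per cycle.
Year 1: 842 × $32 = $26,944. Book value $479,304.
Year 2: 1,708 × $32 = $54,656. Book value $424,648.
Year 3: 5,893 × $32 = $188,576. Book value $236,072.
Year 4: 3,896 × $32 = $124,672. Book value $111,400.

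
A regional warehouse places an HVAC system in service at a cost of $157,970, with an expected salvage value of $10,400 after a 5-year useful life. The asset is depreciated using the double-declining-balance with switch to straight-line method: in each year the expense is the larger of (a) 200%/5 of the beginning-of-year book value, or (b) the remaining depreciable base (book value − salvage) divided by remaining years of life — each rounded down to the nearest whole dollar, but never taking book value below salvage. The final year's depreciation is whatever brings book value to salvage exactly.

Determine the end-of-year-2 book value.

Depreciable base = $157,970 − $10,400 = $147,570.
Year 1: DB = ⌊$157,970 × 200%/5⌋ = $63,188; SL = ⌊$147,570/5⌋ = $29,514 → take DB $63,188. Book value $94,782.
Year 2: DB = ⌊$94,782 × 200%/5⌋ = $37,912; SL = ⌊$84,382/4⌋ = $21,095 → take DB $37,912. Book value $56,870.

$56,870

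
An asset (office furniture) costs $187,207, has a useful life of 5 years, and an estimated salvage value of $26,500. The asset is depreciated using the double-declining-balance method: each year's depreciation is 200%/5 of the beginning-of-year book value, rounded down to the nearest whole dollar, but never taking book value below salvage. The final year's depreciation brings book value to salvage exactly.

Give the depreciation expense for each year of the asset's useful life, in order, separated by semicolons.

$74,882; $44,930; $26,958; $13,937; $0

Depreciable base = $187,207 − $26,500 = $160,707.
Year 1: ⌊$187,207 × 200%/5⌋ = $74,882. Book value $112,325.
Year 2: ⌊$112,325 × 200%/5⌋ = $44,930. Book value $67,395.
Year 3: ⌊$67,395 × 200%/5⌋ = $26,958. Book value $40,437.
Year 4: ⌊$40,437 × 200%/5⌋ = $16,174, capped at $13,937. Book value $26,500.
Year 5 (final): $26,500 − $26,500 = $0. Book value $26,500.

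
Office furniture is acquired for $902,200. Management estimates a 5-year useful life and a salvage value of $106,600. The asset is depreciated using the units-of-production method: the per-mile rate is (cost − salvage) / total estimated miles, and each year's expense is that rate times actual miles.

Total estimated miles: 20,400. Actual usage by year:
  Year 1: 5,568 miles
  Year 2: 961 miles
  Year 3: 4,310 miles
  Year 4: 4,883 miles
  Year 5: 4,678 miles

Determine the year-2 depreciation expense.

Depreciable base = $902,200 − $106,600 = $795,600.
Rate = $795,600 / 20,400 miles = $39 per mile.
Year 1: 5,568 × $39 = $217,152. Book value $685,048.
Year 2: 961 × $39 = $37,479. Book value $647,569.

$37,479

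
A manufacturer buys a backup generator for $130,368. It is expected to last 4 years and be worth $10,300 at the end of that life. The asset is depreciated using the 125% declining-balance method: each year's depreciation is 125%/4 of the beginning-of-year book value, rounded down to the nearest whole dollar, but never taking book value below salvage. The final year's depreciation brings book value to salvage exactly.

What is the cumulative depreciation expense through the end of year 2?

Depreciable base = $130,368 − $10,300 = $120,068.
Year 1: ⌊$130,368 × 125%/4⌋ = $40,740. Book value $89,628.
Year 2: ⌊$89,628 × 125%/4⌋ = $28,008. Book value $61,620.
Accumulated through year 2 = $130,368 − $61,620 = $68,748.

$68,748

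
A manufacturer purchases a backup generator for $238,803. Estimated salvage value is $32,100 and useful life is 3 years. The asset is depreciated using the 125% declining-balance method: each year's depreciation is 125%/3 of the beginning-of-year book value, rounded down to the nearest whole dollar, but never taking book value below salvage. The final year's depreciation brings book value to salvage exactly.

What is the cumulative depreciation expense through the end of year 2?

Depreciable base = $238,803 − $32,100 = $206,703.
Year 1: ⌊$238,803 × 125%/3⌋ = $99,501. Book value $139,302.
Year 2: ⌊$139,302 × 125%/3⌋ = $58,042. Book value $81,260.
Accumulated through year 2 = $238,803 − $81,260 = $157,543.

$157,543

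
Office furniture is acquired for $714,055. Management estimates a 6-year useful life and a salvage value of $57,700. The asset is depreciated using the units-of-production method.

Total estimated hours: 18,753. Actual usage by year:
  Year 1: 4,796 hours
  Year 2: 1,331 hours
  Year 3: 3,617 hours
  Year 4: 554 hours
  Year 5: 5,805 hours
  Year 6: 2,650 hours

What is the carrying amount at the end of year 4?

Depreciable base = $714,055 − $57,700 = $656,355.
Rate = $656,355 / 18,753 hours = $35 per hour.
Year 1: 4,796 × $35 = $167,860. Book value $546,195.
Year 2: 1,331 × $35 = $46,585. Book value $499,610.
Year 3: 3,617 × $35 = $126,595. Book value $373,015.
Year 4: 554 × $35 = $19,390. Book value $353,625.

$353,625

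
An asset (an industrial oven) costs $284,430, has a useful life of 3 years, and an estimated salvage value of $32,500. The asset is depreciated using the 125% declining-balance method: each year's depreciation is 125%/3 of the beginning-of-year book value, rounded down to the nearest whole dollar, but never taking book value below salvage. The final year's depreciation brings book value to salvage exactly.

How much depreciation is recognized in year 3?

Depreciable base = $284,430 − $32,500 = $251,930.
Year 1: ⌊$284,430 × 125%/3⌋ = $118,512. Book value $165,918.
Year 2: ⌊$165,918 × 125%/3⌋ = $69,132. Book value $96,786.
Year 3 (final): $96,786 − $32,500 = $64,286. Book value $32,500.

$64,286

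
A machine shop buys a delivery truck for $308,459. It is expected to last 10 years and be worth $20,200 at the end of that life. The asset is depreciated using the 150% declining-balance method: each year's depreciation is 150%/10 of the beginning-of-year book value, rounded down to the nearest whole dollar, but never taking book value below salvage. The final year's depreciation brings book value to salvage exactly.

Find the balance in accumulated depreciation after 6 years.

Depreciable base = $308,459 − $20,200 = $288,259.
Year 1: ⌊$308,459 × 150%/10⌋ = $46,268. Book value $262,191.
Year 2: ⌊$262,191 × 150%/10⌋ = $39,328. Book value $222,863.
Year 3: ⌊$222,863 × 150%/10⌋ = $33,429. Book value $189,434.
Year 4: ⌊$189,434 × 150%/10⌋ = $28,415. Book value $161,019.
Year 5: ⌊$161,019 × 150%/10⌋ = $24,152. Book value $136,867.
Year 6: ⌊$136,867 × 150%/10⌋ = $20,530. Book value $116,337.
Accumulated through year 6 = $308,459 − $116,337 = $192,122.

$192,122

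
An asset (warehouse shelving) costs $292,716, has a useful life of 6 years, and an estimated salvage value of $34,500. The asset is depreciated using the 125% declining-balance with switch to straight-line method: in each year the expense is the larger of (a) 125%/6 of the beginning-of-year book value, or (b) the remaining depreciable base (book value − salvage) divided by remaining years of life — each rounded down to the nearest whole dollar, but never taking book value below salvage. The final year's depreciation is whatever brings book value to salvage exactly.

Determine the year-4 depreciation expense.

Depreciable base = $292,716 − $34,500 = $258,216.
Year 1: DB = ⌊$292,716 × 125%/6⌋ = $60,982; SL = ⌊$258,216/6⌋ = $43,036 → take DB $60,982. Book value $231,734.
Year 2: DB = ⌊$231,734 × 125%/6⌋ = $48,277; SL = ⌊$197,234/5⌋ = $39,446 → take DB $48,277. Book value $183,457.
Year 3: DB = ⌊$183,457 × 125%/6⌋ = $38,220; SL = ⌊$148,957/4⌋ = $37,239 → take DB $38,220. Book value $145,237.
Year 4: DB = ⌊$145,237 × 125%/6⌋ = $30,257; SL = ⌊$110,737/3⌋ = $36,912 → take SL $36,912. Book value $108,325.

$36,912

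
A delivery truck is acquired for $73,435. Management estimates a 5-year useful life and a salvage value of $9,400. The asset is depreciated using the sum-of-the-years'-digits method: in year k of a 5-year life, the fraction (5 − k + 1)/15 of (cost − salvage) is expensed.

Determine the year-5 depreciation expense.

Depreciable base = $73,435 − $9,400 = $64,035.
Sum of the years' digits = 5+4+3+2+1 = 15.
Year 1: $64,035 × 5/15 = $21,345. Book value $52,090.
Year 2: $64,035 × 4/15 = $17,076. Book value $35,014.
Year 3: $64,035 × 3/15 = $12,807. Book value $22,207.
Year 4: $64,035 × 2/15 = $8,538. Book value $13,669.
Year 5: $64,035 × 1/15 = $4,269. Book value $9,400.

$4,269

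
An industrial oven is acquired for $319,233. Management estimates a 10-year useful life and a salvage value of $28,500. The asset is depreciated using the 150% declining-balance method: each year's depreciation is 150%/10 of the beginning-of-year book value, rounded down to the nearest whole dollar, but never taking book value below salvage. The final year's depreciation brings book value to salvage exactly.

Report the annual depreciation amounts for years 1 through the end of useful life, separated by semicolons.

Depreciable base = $319,233 − $28,500 = $290,733.
Year 1: ⌊$319,233 × 150%/10⌋ = $47,884. Book value $271,349.
Year 2: ⌊$271,349 × 150%/10⌋ = $40,702. Book value $230,647.
Year 3: ⌊$230,647 × 150%/10⌋ = $34,597. Book value $196,050.
Year 4: ⌊$196,050 × 150%/10⌋ = $29,407. Book value $166,643.
Year 5: ⌊$166,643 × 150%/10⌋ = $24,996. Book value $141,647.
Year 6: ⌊$141,647 × 150%/10⌋ = $21,247. Book value $120,400.
Year 7: ⌊$120,400 × 150%/10⌋ = $18,060. Book value $102,340.
Year 8: ⌊$102,340 × 150%/10⌋ = $15,351. Book value $86,989.
Year 9: ⌊$86,989 × 150%/10⌋ = $13,048. Book value $73,941.
Year 10 (final): $73,941 − $28,500 = $45,441. Book value $28,500.

$47,884; $40,702; $34,597; $29,407; $24,996; $21,247; $18,060; $15,351; $13,048; $45,441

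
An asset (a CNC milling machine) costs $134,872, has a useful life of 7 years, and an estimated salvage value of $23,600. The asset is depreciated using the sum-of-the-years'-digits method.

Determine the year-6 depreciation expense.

Depreciable base = $134,872 − $23,600 = $111,272.
Sum of the years' digits = 7+6+5+4+3+2+1 = 28.
Year 1: $111,272 × 7/28 = $27,818. Book value $107,054.
Year 2: $111,272 × 6/28 = $23,844. Book value $83,210.
Year 3: $111,272 × 5/28 = $19,870. Book value $63,340.
Year 4: $111,272 × 4/28 = $15,896. Book value $47,444.
Year 5: $111,272 × 3/28 = $11,922. Book value $35,522.
Year 6: $111,272 × 2/28 = $7,948. Book value $27,574.

$7,948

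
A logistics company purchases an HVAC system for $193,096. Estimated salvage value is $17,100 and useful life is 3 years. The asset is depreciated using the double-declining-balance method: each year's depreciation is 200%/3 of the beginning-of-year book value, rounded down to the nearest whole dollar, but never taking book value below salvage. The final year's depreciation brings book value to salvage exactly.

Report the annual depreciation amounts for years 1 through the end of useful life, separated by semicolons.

$128,730; $42,910; $4,356

Depreciable base = $193,096 − $17,100 = $175,996.
Year 1: ⌊$193,096 × 200%/3⌋ = $128,730. Book value $64,366.
Year 2: ⌊$64,366 × 200%/3⌋ = $42,910. Book value $21,456.
Year 3 (final): $21,456 − $17,100 = $4,356. Book value $17,100.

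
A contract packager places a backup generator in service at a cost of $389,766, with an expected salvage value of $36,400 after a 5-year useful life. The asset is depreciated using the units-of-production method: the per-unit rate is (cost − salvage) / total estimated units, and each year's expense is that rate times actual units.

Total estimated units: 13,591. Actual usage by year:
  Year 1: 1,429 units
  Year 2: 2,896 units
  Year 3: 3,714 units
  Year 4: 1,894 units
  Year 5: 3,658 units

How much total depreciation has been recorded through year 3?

Depreciable base = $389,766 − $36,400 = $353,366.
Rate = $353,366 / 13,591 units = $26 per unit.
Year 1: 1,429 × $26 = $37,154. Book value $352,612.
Year 2: 2,896 × $26 = $75,296. Book value $277,316.
Year 3: 3,714 × $26 = $96,564. Book value $180,752.
Accumulated through year 3 = $389,766 − $180,752 = $209,014.

$209,014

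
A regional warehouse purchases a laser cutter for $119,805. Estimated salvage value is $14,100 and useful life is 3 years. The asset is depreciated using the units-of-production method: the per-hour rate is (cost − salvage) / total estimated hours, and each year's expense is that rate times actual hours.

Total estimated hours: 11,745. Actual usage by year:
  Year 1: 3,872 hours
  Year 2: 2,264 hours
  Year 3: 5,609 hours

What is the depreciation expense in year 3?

Depreciable base = $119,805 − $14,100 = $105,705.
Rate = $105,705 / 11,745 hours = $9 per hour.
Year 1: 3,872 × $9 = $34,848. Book value $84,957.
Year 2: 2,264 × $9 = $20,376. Book value $64,581.
Year 3: 5,609 × $9 = $50,481. Book value $14,100.

$50,481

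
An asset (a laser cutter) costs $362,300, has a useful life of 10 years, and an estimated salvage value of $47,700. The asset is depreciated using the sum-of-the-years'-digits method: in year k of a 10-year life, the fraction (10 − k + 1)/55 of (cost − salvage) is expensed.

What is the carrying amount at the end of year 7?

$82,020

Depreciable base = $362,300 − $47,700 = $314,600.
Sum of the years' digits = 10+9+8+7+6+5+4+3+2+1 = 55.
Year 1: $314,600 × 10/55 = $57,200. Book value $305,100.
Year 2: $314,600 × 9/55 = $51,480. Book value $253,620.
Year 3: $314,600 × 8/55 = $45,760. Book value $207,860.
Year 4: $314,600 × 7/55 = $40,040. Book value $167,820.
Year 5: $314,600 × 6/55 = $34,320. Book value $133,500.
Year 6: $314,600 × 5/55 = $28,600. Book value $104,900.
Year 7: $314,600 × 4/55 = $22,880. Book value $82,020.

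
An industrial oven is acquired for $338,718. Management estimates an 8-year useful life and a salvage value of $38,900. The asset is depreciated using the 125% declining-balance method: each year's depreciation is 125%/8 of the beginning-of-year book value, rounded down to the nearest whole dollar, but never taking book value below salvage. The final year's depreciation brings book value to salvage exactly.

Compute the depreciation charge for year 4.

Depreciable base = $338,718 − $38,900 = $299,818.
Year 1: ⌊$338,718 × 125%/8⌋ = $52,924. Book value $285,794.
Year 2: ⌊$285,794 × 125%/8⌋ = $44,655. Book value $241,139.
Year 3: ⌊$241,139 × 125%/8⌋ = $37,677. Book value $203,462.
Year 4: ⌊$203,462 × 125%/8⌋ = $31,790. Book value $171,672.

$31,790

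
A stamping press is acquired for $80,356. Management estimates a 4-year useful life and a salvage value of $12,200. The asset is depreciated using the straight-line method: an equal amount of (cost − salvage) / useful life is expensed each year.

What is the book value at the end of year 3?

$29,239

Depreciable base = $80,356 − $12,200 = $68,156.
Annual expense = $68,156 / 4 = $17,039.
End of year 1: book value $63,317.
End of year 2: book value $46,278.
End of year 3: book value $29,239.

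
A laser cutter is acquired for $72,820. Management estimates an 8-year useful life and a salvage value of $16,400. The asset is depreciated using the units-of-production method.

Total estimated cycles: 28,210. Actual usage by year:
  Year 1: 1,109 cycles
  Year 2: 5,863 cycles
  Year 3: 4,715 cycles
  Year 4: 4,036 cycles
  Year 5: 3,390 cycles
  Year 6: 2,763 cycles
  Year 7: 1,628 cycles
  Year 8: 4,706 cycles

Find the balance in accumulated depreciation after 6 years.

$43,752

Depreciable base = $72,820 − $16,400 = $56,420.
Rate = $56,420 / 28,210 cycles = $2 per cycle.
Year 1: 1,109 × $2 = $2,218. Book value $70,602.
Year 2: 5,863 × $2 = $11,726. Book value $58,876.
Year 3: 4,715 × $2 = $9,430. Book value $49,446.
Year 4: 4,036 × $2 = $8,072. Book value $41,374.
Year 5: 3,390 × $2 = $6,780. Book value $34,594.
Year 6: 2,763 × $2 = $5,526. Book value $29,068.
Accumulated through year 6 = $72,820 − $29,068 = $43,752.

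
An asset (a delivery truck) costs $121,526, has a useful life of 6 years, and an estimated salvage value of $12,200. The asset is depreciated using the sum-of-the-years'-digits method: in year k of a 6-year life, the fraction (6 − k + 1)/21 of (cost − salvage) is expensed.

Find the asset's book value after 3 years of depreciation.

$43,436

Depreciable base = $121,526 − $12,200 = $109,326.
Sum of the years' digits = 6+5+4+3+2+1 = 21.
Year 1: $109,326 × 6/21 = $31,236. Book value $90,290.
Year 2: $109,326 × 5/21 = $26,030. Book value $64,260.
Year 3: $109,326 × 4/21 = $20,824. Book value $43,436.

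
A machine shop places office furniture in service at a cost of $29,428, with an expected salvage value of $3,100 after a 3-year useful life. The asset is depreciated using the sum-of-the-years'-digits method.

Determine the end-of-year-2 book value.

$7,488

Depreciable base = $29,428 − $3,100 = $26,328.
Sum of the years' digits = 3+2+1 = 6.
Year 1: $26,328 × 3/6 = $13,164. Book value $16,264.
Year 2: $26,328 × 2/6 = $8,776. Book value $7,488.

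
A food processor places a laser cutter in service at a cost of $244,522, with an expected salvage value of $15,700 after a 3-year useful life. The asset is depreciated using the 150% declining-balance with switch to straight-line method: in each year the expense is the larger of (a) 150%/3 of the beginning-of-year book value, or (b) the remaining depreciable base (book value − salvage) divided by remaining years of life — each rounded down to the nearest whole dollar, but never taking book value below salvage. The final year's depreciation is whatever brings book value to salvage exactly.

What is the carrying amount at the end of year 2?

Depreciable base = $244,522 − $15,700 = $228,822.
Year 1: DB = ⌊$244,522 × 150%/3⌋ = $122,261; SL = ⌊$228,822/3⌋ = $76,274 → take DB $122,261. Book value $122,261.
Year 2: DB = ⌊$122,261 × 150%/3⌋ = $61,130; SL = ⌊$106,561/2⌋ = $53,280 → take DB $61,130. Book value $61,131.

$61,131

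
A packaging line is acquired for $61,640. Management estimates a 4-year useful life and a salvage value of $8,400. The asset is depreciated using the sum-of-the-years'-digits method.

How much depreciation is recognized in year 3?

Depreciable base = $61,640 − $8,400 = $53,240.
Sum of the years' digits = 4+3+2+1 = 10.
Year 1: $53,240 × 4/10 = $21,296. Book value $40,344.
Year 2: $53,240 × 3/10 = $15,972. Book value $24,372.
Year 3: $53,240 × 2/10 = $10,648. Book value $13,724.

$10,648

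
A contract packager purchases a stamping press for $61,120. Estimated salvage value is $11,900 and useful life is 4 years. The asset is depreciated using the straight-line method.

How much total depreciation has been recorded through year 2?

$24,610

Depreciable base = $61,120 − $11,900 = $49,220.
Annual expense = $49,220 / 4 = $12,305.
End of year 1: book value $48,815.
End of year 2: book value $36,510.
Accumulated through year 2 = $61,120 − $36,510 = $24,610.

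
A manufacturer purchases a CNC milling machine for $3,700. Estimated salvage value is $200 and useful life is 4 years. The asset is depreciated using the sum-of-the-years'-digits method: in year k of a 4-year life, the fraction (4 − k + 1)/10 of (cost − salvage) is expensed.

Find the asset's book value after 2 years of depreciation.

Depreciable base = $3,700 − $200 = $3,500.
Sum of the years' digits = 4+3+2+1 = 10.
Year 1: $3,500 × 4/10 = $1,400. Book value $2,300.
Year 2: $3,500 × 3/10 = $1,050. Book value $1,250.

$1,250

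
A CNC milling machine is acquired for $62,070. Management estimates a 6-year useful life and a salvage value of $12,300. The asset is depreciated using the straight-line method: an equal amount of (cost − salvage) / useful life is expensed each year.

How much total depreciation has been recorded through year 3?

Depreciable base = $62,070 − $12,300 = $49,770.
Annual expense = $49,770 / 6 = $8,295.
End of year 1: book value $53,775.
End of year 2: book value $45,480.
End of year 3: book value $37,185.
Accumulated through year 3 = $62,070 − $37,185 = $24,885.

$24,885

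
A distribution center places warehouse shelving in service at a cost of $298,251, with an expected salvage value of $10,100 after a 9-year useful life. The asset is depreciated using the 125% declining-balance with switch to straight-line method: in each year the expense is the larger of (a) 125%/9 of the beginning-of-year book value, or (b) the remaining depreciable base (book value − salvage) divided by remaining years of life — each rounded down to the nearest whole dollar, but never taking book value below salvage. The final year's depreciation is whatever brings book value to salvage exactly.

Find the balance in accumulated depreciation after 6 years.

$197,980

Depreciable base = $298,251 − $10,100 = $288,151.
Year 1: DB = ⌊$298,251 × 125%/9⌋ = $41,423; SL = ⌊$288,151/9⌋ = $32,016 → take DB $41,423. Book value $256,828.
Year 2: DB = ⌊$256,828 × 125%/9⌋ = $35,670; SL = ⌊$246,728/8⌋ = $30,841 → take DB $35,670. Book value $221,158.
Year 3: DB = ⌊$221,158 × 125%/9⌋ = $30,716; SL = ⌊$211,058/7⌋ = $30,151 → take DB $30,716. Book value $190,442.
Year 4: DB = ⌊$190,442 × 125%/9⌋ = $26,450; SL = ⌊$180,342/6⌋ = $30,057 → take SL $30,057. Book value $160,385.
Year 5: DB = ⌊$160,385 × 125%/9⌋ = $22,275; SL = ⌊$150,285/5⌋ = $30,057 → take SL $30,057. Book value $130,328.
Year 6: DB = ⌊$130,328 × 125%/9⌋ = $18,101; SL = ⌊$120,228/4⌋ = $30,057 → take SL $30,057. Book value $100,271.
Accumulated through year 6 = $298,251 − $100,271 = $197,980.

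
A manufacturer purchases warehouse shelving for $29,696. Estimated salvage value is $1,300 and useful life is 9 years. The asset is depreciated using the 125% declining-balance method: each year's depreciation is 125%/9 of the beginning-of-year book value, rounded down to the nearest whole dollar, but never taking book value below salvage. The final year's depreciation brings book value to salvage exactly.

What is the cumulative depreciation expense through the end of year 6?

Depreciable base = $29,696 − $1,300 = $28,396.
Year 1: ⌊$29,696 × 125%/9⌋ = $4,124. Book value $25,572.
Year 2: ⌊$25,572 × 125%/9⌋ = $3,551. Book value $22,021.
Year 3: ⌊$22,021 × 125%/9⌋ = $3,058. Book value $18,963.
Year 4: ⌊$18,963 × 125%/9⌋ = $2,633. Book value $16,330.
Year 5: ⌊$16,330 × 125%/9⌋ = $2,268. Book value $14,062.
Year 6: ⌊$14,062 × 125%/9⌋ = $1,953. Book value $12,109.
Accumulated through year 6 = $29,696 − $12,109 = $17,587.

$17,587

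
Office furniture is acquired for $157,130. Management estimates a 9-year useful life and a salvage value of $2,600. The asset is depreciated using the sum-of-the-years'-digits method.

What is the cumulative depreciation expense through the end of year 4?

$103,020

Depreciable base = $157,130 − $2,600 = $154,530.
Sum of the years' digits = 9+8+7+6+5+4+3+2+1 = 45.
Year 1: $154,530 × 9/45 = $30,906. Book value $126,224.
Year 2: $154,530 × 8/45 = $27,472. Book value $98,752.
Year 3: $154,530 × 7/45 = $24,038. Book value $74,714.
Year 4: $154,530 × 6/45 = $20,604. Book value $54,110.
Accumulated through year 4 = $157,130 − $54,110 = $103,020.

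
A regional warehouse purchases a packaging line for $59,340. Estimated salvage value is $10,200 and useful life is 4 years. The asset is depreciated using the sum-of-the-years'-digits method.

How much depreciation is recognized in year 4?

Depreciable base = $59,340 − $10,200 = $49,140.
Sum of the years' digits = 4+3+2+1 = 10.
Year 1: $49,140 × 4/10 = $19,656. Book value $39,684.
Year 2: $49,140 × 3/10 = $14,742. Book value $24,942.
Year 3: $49,140 × 2/10 = $9,828. Book value $15,114.
Year 4: $49,140 × 1/10 = $4,914. Book value $10,200.

$4,914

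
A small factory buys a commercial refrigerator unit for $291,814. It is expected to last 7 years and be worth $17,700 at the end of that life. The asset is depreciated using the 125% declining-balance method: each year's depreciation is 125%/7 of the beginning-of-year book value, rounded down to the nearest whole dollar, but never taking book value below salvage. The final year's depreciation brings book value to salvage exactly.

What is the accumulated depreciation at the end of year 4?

$158,955

Depreciable base = $291,814 − $17,700 = $274,114.
Year 1: ⌊$291,814 × 125%/7⌋ = $52,109. Book value $239,705.
Year 2: ⌊$239,705 × 125%/7⌋ = $42,804. Book value $196,901.
Year 3: ⌊$196,901 × 125%/7⌋ = $35,160. Book value $161,741.
Year 4: ⌊$161,741 × 125%/7⌋ = $28,882. Book value $132,859.
Accumulated through year 4 = $291,814 − $132,859 = $158,955.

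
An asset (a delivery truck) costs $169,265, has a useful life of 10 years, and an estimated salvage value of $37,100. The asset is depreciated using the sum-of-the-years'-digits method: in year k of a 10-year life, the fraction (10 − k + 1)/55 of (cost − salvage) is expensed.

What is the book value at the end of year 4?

$87,563

Depreciable base = $169,265 − $37,100 = $132,165.
Sum of the years' digits = 10+9+8+7+6+5+4+3+2+1 = 55.
Year 1: $132,165 × 10/55 = $24,030. Book value $145,235.
Year 2: $132,165 × 9/55 = $21,627. Book value $123,608.
Year 3: $132,165 × 8/55 = $19,224. Book value $104,384.
Year 4: $132,165 × 7/55 = $16,821. Book value $87,563.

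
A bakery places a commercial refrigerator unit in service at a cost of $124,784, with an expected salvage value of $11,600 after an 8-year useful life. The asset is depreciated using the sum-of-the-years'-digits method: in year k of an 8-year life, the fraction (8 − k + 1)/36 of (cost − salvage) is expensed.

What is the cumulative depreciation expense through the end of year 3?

Depreciable base = $124,784 − $11,600 = $113,184.
Sum of the years' digits = 8+7+6+5+4+3+2+1 = 36.
Year 1: $113,184 × 8/36 = $25,152. Book value $99,632.
Year 2: $113,184 × 7/36 = $22,008. Book value $77,624.
Year 3: $113,184 × 6/36 = $18,864. Book value $58,760.
Accumulated through year 3 = $124,784 − $58,760 = $66,024.

$66,024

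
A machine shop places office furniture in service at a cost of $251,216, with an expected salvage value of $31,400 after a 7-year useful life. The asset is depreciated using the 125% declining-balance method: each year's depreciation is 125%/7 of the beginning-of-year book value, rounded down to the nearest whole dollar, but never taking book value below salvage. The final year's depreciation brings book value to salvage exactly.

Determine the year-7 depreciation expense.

Depreciable base = $251,216 − $31,400 = $219,816.
Year 1: ⌊$251,216 × 125%/7⌋ = $44,860. Book value $206,356.
Year 2: ⌊$206,356 × 125%/7⌋ = $36,849. Book value $169,507.
Year 3: ⌊$169,507 × 125%/7⌋ = $30,269. Book value $139,238.
Year 4: ⌊$139,238 × 125%/7⌋ = $24,863. Book value $114,375.
Year 5: ⌊$114,375 × 125%/7⌋ = $20,424. Book value $93,951.
Year 6: ⌊$93,951 × 125%/7⌋ = $16,776. Book value $77,175.
Year 7 (final): $77,175 − $31,400 = $45,775. Book value $31,400.

$45,775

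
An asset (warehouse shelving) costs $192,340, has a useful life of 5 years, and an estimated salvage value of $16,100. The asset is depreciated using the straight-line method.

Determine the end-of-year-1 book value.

Depreciable base = $192,340 − $16,100 = $176,240.
Annual expense = $176,240 / 5 = $35,248.
End of year 1: book value $157,092.

$157,092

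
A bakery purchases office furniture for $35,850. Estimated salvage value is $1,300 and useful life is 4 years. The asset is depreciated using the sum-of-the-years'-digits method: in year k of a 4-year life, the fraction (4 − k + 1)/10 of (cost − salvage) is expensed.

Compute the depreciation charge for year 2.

Depreciable base = $35,850 − $1,300 = $34,550.
Sum of the years' digits = 4+3+2+1 = 10.
Year 1: $34,550 × 4/10 = $13,820. Book value $22,030.
Year 2: $34,550 × 3/10 = $10,365. Book value $11,665.

$10,365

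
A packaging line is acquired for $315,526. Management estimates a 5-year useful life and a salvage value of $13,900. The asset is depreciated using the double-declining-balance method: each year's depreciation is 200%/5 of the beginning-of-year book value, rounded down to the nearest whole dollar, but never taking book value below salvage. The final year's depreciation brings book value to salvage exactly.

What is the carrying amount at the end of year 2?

Depreciable base = $315,526 − $13,900 = $301,626.
Year 1: ⌊$315,526 × 200%/5⌋ = $126,210. Book value $189,316.
Year 2: ⌊$189,316 × 200%/5⌋ = $75,726. Book value $113,590.

$113,590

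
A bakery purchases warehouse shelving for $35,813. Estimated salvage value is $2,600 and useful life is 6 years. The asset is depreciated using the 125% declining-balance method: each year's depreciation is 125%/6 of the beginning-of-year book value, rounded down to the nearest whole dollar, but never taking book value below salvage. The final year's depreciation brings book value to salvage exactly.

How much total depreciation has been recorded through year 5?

$24,675

Depreciable base = $35,813 − $2,600 = $33,213.
Year 1: ⌊$35,813 × 125%/6⌋ = $7,461. Book value $28,352.
Year 2: ⌊$28,352 × 125%/6⌋ = $5,906. Book value $22,446.
Year 3: ⌊$22,446 × 125%/6⌋ = $4,676. Book value $17,770.
Year 4: ⌊$17,770 × 125%/6⌋ = $3,702. Book value $14,068.
Year 5: ⌊$14,068 × 125%/6⌋ = $2,930. Book value $11,138.
Accumulated through year 5 = $35,813 − $11,138 = $24,675.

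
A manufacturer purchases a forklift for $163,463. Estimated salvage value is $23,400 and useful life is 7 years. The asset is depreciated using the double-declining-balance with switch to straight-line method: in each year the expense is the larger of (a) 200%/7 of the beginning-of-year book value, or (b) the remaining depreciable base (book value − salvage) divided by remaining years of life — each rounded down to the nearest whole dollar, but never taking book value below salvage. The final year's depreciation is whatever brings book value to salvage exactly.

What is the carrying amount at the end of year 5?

Depreciable base = $163,463 − $23,400 = $140,063.
Year 1: DB = ⌊$163,463 × 200%/7⌋ = $46,703; SL = ⌊$140,063/7⌋ = $20,009 → take DB $46,703. Book value $116,760.
Year 2: DB = ⌊$116,760 × 200%/7⌋ = $33,360; SL = ⌊$93,360/6⌋ = $15,560 → take DB $33,360. Book value $83,400.
Year 3: DB = ⌊$83,400 × 200%/7⌋ = $23,828; SL = ⌊$60,000/5⌋ = $12,000 → take DB $23,828. Book value $59,572.
Year 4: DB = ⌊$59,572 × 200%/7⌋ = $17,020; SL = ⌊$36,172/4⌋ = $9,043 → take DB $17,020. Book value $42,552.
Year 5: DB = ⌊$42,552 × 200%/7⌋ = $12,157; SL = ⌊$19,152/3⌋ = $6,384 → take DB $12,157. Book value $30,395.

$30,395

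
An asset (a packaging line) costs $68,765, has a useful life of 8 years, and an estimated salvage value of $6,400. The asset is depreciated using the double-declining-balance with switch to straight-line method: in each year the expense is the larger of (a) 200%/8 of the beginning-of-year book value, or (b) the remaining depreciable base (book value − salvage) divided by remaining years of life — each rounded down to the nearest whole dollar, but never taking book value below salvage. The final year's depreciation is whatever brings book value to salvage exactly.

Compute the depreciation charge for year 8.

Depreciable base = $68,765 − $6,400 = $62,365.
Year 1: DB = ⌊$68,765 × 200%/8⌋ = $17,191; SL = ⌊$62,365/8⌋ = $7,795 → take DB $17,191. Book value $51,574.
Year 2: DB = ⌊$51,574 × 200%/8⌋ = $12,893; SL = ⌊$45,174/7⌋ = $6,453 → take DB $12,893. Book value $38,681.
Year 3: DB = ⌊$38,681 × 200%/8⌋ = $9,670; SL = ⌊$32,281/6⌋ = $5,380 → take DB $9,670. Book value $29,011.
Year 4: DB = ⌊$29,011 × 200%/8⌋ = $7,252; SL = ⌊$22,611/5⌋ = $4,522 → take DB $7,252. Book value $21,759.
Year 5: DB = ⌊$21,759 × 200%/8⌋ = $5,439; SL = ⌊$15,359/4⌋ = $3,839 → take DB $5,439. Book value $16,320.
Year 6: DB = ⌊$16,320 × 200%/8⌋ = $4,080; SL = ⌊$9,920/3⌋ = $3,306 → take DB $4,080. Book value $12,240.
Year 7: DB = ⌊$12,240 × 200%/8⌋ = $3,060; SL = ⌊$5,840/2⌋ = $2,920 → take DB $3,060. Book value $9,180.
Year 8 (final): $9,180 − $6,400 = $2,780. Book value $6,400.

$2,780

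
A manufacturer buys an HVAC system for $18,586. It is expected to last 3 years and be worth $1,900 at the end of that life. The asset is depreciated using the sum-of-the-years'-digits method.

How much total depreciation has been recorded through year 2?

$13,905

Depreciable base = $18,586 − $1,900 = $16,686.
Sum of the years' digits = 3+2+1 = 6.
Year 1: $16,686 × 3/6 = $8,343. Book value $10,243.
Year 2: $16,686 × 2/6 = $5,562. Book value $4,681.
Accumulated through year 2 = $18,586 − $4,681 = $13,905.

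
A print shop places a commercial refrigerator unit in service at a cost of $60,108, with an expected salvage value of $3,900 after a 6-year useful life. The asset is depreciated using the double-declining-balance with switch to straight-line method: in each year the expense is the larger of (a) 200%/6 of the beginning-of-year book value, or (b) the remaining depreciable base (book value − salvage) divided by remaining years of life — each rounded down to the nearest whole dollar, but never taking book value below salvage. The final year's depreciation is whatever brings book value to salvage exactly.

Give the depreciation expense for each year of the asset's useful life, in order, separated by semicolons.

$20,036; $13,357; $8,905; $5,936; $3,987; $3,987

Depreciable base = $60,108 − $3,900 = $56,208.
Year 1: DB = ⌊$60,108 × 200%/6⌋ = $20,036; SL = ⌊$56,208/6⌋ = $9,368 → take DB $20,036. Book value $40,072.
Year 2: DB = ⌊$40,072 × 200%/6⌋ = $13,357; SL = ⌊$36,172/5⌋ = $7,234 → take DB $13,357. Book value $26,715.
Year 3: DB = ⌊$26,715 × 200%/6⌋ = $8,905; SL = ⌊$22,815/4⌋ = $5,703 → take DB $8,905. Book value $17,810.
Year 4: DB = ⌊$17,810 × 200%/6⌋ = $5,936; SL = ⌊$13,910/3⌋ = $4,636 → take DB $5,936. Book value $11,874.
Year 5: DB = ⌊$11,874 × 200%/6⌋ = $3,958; SL = ⌊$7,974/2⌋ = $3,987 → take SL $3,987. Book value $7,887.
Year 6 (final): $7,887 − $3,900 = $3,987. Book value $3,900.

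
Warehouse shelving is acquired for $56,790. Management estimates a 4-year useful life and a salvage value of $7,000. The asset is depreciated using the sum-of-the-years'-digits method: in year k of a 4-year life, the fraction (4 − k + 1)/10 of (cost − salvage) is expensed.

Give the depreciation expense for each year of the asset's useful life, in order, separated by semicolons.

Depreciable base = $56,790 − $7,000 = $49,790.
Sum of the years' digits = 4+3+2+1 = 10.
Year 1: $49,790 × 4/10 = $19,916. Book value $36,874.
Year 2: $49,790 × 3/10 = $14,937. Book value $21,937.
Year 3: $49,790 × 2/10 = $9,958. Book value $11,979.
Year 4: $49,790 × 1/10 = $4,979. Book value $7,000.

$19,916; $14,937; $9,958; $4,979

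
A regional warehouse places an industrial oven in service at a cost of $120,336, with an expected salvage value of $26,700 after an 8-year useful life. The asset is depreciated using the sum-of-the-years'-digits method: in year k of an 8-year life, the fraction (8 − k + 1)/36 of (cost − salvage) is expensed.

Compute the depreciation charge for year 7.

$5,202

Depreciable base = $120,336 − $26,700 = $93,636.
Sum of the years' digits = 8+7+6+5+4+3+2+1 = 36.
Year 1: $93,636 × 8/36 = $20,808. Book value $99,528.
Year 2: $93,636 × 7/36 = $18,207. Book value $81,321.
Year 3: $93,636 × 6/36 = $15,606. Book value $65,715.
Year 4: $93,636 × 5/36 = $13,005. Book value $52,710.
Year 5: $93,636 × 4/36 = $10,404. Book value $42,306.
Year 6: $93,636 × 3/36 = $7,803. Book value $34,503.
Year 7: $93,636 × 2/36 = $5,202. Book value $29,301.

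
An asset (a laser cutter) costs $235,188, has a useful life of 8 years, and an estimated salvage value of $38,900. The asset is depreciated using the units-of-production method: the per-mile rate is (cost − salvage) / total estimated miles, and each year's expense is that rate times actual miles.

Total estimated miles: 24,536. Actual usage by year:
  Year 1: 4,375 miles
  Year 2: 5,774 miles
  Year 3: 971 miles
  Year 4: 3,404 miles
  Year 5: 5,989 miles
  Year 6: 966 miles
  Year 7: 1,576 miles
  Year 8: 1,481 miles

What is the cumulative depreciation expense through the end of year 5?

Depreciable base = $235,188 − $38,900 = $196,288.
Rate = $196,288 / 24,536 miles = $8 per mile.
Year 1: 4,375 × $8 = $35,000. Book value $200,188.
Year 2: 5,774 × $8 = $46,192. Book value $153,996.
Year 3: 971 × $8 = $7,768. Book value $146,228.
Year 4: 3,404 × $8 = $27,232. Book value $118,996.
Year 5: 5,989 × $8 = $47,912. Book value $71,084.
Accumulated through year 5 = $235,188 − $71,084 = $164,104.

$164,104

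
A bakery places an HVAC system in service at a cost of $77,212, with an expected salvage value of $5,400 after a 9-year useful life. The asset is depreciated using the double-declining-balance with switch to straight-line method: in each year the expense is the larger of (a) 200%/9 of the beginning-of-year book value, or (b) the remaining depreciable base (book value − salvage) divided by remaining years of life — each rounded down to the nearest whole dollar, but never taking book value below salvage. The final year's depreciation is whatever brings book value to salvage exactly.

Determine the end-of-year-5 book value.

Depreciable base = $77,212 − $5,400 = $71,812.
Year 1: DB = ⌊$77,212 × 200%/9⌋ = $17,158; SL = ⌊$71,812/9⌋ = $7,979 → take DB $17,158. Book value $60,054.
Year 2: DB = ⌊$60,054 × 200%/9⌋ = $13,345; SL = ⌊$54,654/8⌋ = $6,831 → take DB $13,345. Book value $46,709.
Year 3: DB = ⌊$46,709 × 200%/9⌋ = $10,379; SL = ⌊$41,309/7⌋ = $5,901 → take DB $10,379. Book value $36,330.
Year 4: DB = ⌊$36,330 × 200%/9⌋ = $8,073; SL = ⌊$30,930/6⌋ = $5,155 → take DB $8,073. Book value $28,257.
Year 5: DB = ⌊$28,257 × 200%/9⌋ = $6,279; SL = ⌊$22,857/5⌋ = $4,571 → take DB $6,279. Book value $21,978.

$21,978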